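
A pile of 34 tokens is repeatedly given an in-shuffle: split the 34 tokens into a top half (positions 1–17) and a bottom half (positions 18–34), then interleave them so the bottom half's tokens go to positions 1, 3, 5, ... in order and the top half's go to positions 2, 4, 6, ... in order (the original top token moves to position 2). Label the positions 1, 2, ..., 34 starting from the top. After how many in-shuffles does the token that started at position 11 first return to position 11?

12

Follow position 11 under repeated in-shuffles:
11 → 22 → 9 → 18 → 1 → 2 → 4 → 8 → 16 → 32 → 29 → 23 → 11
It first returns after 12 in-shuffles.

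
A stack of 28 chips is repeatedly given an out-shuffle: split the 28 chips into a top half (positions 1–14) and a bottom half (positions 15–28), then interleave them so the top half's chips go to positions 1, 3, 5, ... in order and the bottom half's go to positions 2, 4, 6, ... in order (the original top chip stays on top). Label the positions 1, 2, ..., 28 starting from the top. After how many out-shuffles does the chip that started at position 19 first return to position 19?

2

Follow position 19 under repeated out-shuffles:
19 → 10 → 19
It first returns after 2 out-shuffles.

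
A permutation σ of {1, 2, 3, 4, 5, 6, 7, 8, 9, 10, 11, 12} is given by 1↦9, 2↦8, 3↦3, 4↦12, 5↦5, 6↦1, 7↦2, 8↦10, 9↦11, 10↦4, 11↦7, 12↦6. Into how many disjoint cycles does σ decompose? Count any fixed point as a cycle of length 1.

Cycle decomposition: (1 9 11 7 2 8 10 4 12 6) (3) (5).
3 cycles.

3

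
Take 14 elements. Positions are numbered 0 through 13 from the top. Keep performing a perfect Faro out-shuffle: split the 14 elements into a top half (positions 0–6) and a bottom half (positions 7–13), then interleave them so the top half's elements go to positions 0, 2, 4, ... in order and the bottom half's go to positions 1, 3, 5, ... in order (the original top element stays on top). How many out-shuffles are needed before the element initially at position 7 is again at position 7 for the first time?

12

Follow position 7 under repeated out-shuffles:
7 → 1 → 2 → 4 → 8 → 3 → 6 → 12 → 11 → 9 → 5 → 10 → 7
It first returns after 12 out-shuffles.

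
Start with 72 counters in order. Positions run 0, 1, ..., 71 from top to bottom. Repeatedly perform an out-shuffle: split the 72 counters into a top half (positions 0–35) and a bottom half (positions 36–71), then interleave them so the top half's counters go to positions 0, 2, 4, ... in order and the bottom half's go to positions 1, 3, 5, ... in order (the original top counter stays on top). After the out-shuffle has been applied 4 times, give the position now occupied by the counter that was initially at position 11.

Track the counter's position through each out-shuffle:
11 → 22 → 44 → 17 → 34

34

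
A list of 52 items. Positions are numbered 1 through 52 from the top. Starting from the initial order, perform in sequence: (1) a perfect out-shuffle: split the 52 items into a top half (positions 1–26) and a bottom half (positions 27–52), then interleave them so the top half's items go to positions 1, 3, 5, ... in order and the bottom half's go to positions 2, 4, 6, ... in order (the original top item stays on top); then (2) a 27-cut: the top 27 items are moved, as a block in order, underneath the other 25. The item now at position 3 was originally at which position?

Undo the operations in reverse order, starting from position 3:
  undo op 2 (cut 27): 3 ← 30
  undo op 1 (out-shuffle, from bottom half): 30 ← 41
So the item at position 3 came from original position 41.

41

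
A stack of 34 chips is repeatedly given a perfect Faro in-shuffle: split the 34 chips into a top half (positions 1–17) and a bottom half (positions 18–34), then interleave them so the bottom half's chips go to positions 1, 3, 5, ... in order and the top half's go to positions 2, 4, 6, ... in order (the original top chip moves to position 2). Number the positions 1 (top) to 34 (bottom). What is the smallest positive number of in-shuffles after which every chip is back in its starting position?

The in-shuffle permutes the 34 positions with cycle lengths [3, 3, 4, 12, 12].
Every chip is home exactly when every cycle has completed a whole number of laps, i.e. after lcm(3, 4, 12) = 12 in-shuffles.

12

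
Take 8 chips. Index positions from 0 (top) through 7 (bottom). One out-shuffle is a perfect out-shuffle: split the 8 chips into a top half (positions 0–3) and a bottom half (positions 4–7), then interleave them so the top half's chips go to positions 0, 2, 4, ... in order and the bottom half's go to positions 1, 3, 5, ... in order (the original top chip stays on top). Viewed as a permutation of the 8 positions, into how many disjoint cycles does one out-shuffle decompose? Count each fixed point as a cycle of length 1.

4

Trace each unvisited position around until it returns:
(0) (1 2 4) (3 6 5) (7)
4 cycles in total.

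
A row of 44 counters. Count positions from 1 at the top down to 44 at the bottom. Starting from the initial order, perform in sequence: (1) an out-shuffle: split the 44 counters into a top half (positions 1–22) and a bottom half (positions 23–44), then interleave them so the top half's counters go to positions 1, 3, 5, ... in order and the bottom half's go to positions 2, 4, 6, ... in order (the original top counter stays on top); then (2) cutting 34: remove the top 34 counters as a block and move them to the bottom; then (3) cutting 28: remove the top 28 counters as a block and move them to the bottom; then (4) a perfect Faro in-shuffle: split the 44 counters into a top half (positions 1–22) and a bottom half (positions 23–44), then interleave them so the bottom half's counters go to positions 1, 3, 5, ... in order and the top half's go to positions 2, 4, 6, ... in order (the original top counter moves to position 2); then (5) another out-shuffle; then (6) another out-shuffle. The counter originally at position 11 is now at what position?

21

Track the counter from position 11 forward through each operation:
  after op 1 (out-shuffle): 11 → 21
  after op 2 (cut 34): 21 → 31
  after op 3 (cut 28): 31 → 3
  after op 4 (in-shuffle): 3 → 6
  after op 5 (out-shuffle): 6 → 11
  after op 6 (out-shuffle): 11 → 21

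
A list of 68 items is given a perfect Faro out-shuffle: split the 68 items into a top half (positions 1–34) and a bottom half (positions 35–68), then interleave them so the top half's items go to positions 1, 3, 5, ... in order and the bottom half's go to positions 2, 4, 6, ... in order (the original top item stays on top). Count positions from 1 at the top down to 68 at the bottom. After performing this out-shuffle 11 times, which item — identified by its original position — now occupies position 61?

59

Work backwards from position 61, undoing one out-shuffle at a time:
61 ← 31 ← 16 ← 42 ← 55 ← 28 ← 48 ← 58 ← 63 ← 32 ← 50 ← 59
So the item now at position 61 started at position 59.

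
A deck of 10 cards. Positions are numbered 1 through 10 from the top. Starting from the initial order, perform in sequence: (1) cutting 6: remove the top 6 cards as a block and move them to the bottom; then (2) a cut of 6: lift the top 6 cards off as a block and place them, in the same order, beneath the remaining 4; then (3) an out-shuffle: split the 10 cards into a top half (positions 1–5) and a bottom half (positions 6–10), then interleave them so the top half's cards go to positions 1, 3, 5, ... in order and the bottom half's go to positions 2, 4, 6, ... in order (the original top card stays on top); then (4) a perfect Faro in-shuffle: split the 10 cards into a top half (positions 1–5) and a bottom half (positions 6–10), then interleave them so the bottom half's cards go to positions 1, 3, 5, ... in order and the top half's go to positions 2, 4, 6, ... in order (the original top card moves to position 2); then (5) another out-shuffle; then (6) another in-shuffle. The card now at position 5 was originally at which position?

2

Undo the operations in reverse order, starting from position 5:
  undo op 6 (in-shuffle, from bottom half): 5 ← 8
  undo op 5 (out-shuffle, from bottom half): 8 ← 9
  undo op 4 (in-shuffle, from bottom half): 9 ← 10
  undo op 3 (out-shuffle, from bottom half): 10 ← 10
  undo op 2 (cut 6): 10 ← 6
  undo op 1 (cut 6): 6 ← 2
So the card at position 5 came from original position 2.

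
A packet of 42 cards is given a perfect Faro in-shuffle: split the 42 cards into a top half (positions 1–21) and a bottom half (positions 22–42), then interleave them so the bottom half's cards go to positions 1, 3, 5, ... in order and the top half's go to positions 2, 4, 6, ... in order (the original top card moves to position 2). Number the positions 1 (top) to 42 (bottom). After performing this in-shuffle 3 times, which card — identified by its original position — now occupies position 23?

Work backwards from position 23, undoing one in-shuffle at a time:
23 ← 33 ← 38 ← 19
So the card now at position 23 started at position 19.

19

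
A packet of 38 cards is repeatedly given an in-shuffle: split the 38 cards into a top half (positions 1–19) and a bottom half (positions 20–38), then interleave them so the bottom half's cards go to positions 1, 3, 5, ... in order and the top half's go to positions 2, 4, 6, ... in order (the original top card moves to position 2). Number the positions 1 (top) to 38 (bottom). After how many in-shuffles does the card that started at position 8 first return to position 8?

Follow position 8 under repeated in-shuffles:
8 → 16 → 32 → 25 → 11 → 22 → 5 → 10 → 20 → 1 → 2 → 4 → 8
It first returns after 12 in-shuffles.

12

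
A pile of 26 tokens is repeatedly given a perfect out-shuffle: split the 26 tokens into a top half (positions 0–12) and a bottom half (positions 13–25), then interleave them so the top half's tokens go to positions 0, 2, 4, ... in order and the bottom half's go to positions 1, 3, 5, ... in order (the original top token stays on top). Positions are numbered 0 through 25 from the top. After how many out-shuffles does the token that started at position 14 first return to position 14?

20

Follow position 14 under repeated out-shuffles:
14 → 3 → 6 → 12 → 24 → 23 → 21 → 17 → 9 → 18 → 11 → 22 → 19 → 13 → 1 → 2 → 4 → 8 → 16 → 7 → 14
It first returns after 20 out-shuffles.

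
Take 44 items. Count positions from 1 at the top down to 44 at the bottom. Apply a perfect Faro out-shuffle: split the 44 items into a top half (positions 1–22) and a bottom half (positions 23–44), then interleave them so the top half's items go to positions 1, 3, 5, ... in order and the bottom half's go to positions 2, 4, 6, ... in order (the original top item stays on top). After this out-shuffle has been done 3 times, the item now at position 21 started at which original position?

25

Work backwards from position 21, undoing one out-shuffle at a time:
21 ← 11 ← 6 ← 25
So the item now at position 21 started at position 25.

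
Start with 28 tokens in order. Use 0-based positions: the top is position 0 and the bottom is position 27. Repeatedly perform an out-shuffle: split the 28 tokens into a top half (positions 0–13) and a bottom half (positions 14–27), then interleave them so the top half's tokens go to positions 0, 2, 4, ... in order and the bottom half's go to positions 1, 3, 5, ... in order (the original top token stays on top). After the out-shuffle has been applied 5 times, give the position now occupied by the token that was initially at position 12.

6

Track the token's position through each out-shuffle:
12 → 24 → 21 → 15 → 3 → 6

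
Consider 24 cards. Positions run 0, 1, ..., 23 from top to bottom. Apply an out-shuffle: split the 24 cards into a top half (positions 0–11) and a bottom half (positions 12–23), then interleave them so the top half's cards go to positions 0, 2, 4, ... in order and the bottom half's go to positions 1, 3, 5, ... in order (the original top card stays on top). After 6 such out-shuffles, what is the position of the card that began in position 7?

Track the card's position through each out-shuffle:
7 → 14 → 5 → 10 → 20 → 17 → 11

11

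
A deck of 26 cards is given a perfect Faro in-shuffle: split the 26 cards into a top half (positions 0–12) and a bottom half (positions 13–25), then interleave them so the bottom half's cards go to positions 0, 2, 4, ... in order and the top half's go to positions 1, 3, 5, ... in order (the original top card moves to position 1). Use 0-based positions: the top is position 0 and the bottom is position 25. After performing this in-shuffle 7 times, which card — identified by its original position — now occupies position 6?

Work backwards from position 6, undoing one in-shuffle at a time:
6 ← 16 ← 21 ← 10 ← 18 ← 22 ← 24 ← 25
So the card now at position 6 started at position 25.

25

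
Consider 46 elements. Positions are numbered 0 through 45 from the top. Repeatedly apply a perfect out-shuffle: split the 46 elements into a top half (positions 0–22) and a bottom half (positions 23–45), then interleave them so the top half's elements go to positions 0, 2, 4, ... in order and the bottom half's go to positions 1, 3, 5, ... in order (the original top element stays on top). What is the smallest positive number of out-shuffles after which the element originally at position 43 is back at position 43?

Follow position 43 under repeated out-shuffles:
43 → 41 → 37 → 29 → 13 → 26 → 7 → 14 → 28 → 11 → 22 → 44 → 43
It first returns after 12 out-shuffles.

12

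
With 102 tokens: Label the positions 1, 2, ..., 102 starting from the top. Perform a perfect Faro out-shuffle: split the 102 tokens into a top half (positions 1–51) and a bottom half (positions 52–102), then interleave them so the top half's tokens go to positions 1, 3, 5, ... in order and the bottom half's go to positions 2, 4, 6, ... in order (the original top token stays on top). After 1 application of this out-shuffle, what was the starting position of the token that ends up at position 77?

39

Work backwards from position 77, undoing one out-shuffle at a time:
77 ← 39
So the token now at position 77 started at position 39.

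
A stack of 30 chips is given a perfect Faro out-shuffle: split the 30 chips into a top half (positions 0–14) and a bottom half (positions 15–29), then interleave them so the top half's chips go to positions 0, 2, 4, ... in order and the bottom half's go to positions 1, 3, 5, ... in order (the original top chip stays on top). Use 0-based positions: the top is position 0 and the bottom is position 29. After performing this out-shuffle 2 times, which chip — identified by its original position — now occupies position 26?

Work backwards from position 26, undoing one out-shuffle at a time:
26 ← 13 ← 21
So the chip now at position 26 started at position 21.

21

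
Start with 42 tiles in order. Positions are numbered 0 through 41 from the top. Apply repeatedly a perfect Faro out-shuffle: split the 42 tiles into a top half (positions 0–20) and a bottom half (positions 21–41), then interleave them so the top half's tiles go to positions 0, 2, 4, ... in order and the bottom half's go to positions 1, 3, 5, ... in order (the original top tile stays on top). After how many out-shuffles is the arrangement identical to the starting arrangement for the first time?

20

The out-shuffle permutes the 42 positions with cycle lengths [1, 1, 20, 20].
Every tile is home exactly when every cycle has completed a whole number of laps, i.e. after lcm(1, 20) = 20 out-shuffles.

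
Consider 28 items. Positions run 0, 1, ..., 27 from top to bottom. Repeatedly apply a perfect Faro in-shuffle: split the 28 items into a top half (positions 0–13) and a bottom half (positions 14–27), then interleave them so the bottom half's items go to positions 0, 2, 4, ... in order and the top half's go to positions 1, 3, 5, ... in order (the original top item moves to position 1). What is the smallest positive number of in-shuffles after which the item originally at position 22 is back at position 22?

Follow position 22 under repeated in-shuffles:
22 → 16 → 4 → 9 → 19 → 10 → 21 → 14 → ... → 22 (length 28)
It first returns after 28 in-shuffles.

28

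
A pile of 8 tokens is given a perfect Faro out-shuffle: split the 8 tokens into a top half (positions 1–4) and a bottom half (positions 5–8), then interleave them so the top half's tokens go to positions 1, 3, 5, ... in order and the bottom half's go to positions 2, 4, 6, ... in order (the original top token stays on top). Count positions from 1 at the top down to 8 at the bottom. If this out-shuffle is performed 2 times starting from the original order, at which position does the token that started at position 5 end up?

Track the token's position through each out-shuffle:
5 → 2 → 3

3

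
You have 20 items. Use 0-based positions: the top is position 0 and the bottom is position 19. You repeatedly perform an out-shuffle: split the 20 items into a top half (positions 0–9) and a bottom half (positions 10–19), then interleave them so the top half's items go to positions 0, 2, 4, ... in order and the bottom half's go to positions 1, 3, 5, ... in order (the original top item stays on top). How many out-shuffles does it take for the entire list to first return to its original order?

18

The out-shuffle permutes the 20 positions with cycle lengths [1, 1, 18].
Every item is home exactly when every cycle has completed a whole number of laps, i.e. after lcm(1, 18) = 18 out-shuffles.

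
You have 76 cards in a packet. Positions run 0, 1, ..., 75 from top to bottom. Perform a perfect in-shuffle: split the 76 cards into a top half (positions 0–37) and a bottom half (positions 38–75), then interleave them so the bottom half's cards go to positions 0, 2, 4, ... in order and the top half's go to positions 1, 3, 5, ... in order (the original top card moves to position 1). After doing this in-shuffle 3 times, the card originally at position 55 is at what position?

62

Track the card's position through each in-shuffle:
55 → 34 → 69 → 62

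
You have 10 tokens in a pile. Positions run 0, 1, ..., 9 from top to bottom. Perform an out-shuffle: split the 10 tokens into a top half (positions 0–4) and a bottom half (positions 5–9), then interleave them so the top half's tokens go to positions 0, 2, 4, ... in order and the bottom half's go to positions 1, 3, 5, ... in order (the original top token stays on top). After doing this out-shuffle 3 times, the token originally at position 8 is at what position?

1

Track the token's position through each out-shuffle:
8 → 7 → 5 → 1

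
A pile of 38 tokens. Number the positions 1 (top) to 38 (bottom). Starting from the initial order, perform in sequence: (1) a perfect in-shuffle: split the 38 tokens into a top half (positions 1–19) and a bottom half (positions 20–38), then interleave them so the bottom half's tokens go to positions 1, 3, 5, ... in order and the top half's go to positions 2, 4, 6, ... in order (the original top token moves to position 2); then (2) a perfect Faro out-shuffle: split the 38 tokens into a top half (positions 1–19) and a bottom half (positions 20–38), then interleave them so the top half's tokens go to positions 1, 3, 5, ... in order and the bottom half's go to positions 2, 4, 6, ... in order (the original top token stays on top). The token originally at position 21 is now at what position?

5

Track the token from position 21 forward through each operation:
  after op 1 (in-shuffle): 21 → 3
  after op 2 (out-shuffle): 3 → 5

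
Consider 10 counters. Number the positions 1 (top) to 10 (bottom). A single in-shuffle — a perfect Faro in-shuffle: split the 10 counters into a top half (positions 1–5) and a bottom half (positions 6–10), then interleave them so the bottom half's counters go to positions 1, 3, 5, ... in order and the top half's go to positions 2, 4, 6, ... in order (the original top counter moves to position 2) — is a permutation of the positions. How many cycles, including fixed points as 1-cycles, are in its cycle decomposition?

Trace each unvisited position around until it returns:
(1 2 4 8 5 10 9 7 3 6)
1 cycle in total.

1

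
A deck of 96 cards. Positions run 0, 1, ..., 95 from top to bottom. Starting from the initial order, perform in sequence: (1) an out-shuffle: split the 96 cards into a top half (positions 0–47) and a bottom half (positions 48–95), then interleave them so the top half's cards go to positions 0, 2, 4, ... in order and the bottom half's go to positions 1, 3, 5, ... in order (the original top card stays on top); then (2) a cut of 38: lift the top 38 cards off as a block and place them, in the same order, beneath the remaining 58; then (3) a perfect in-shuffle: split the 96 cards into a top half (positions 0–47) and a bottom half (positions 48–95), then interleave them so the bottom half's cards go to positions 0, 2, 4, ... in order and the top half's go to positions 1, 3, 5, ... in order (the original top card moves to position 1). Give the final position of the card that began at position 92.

Track the card from position 92 forward through each operation:
  after op 1 (out-shuffle): 92 → 89
  after op 2 (cut 38): 89 → 51
  after op 3 (in-shuffle): 51 → 6

6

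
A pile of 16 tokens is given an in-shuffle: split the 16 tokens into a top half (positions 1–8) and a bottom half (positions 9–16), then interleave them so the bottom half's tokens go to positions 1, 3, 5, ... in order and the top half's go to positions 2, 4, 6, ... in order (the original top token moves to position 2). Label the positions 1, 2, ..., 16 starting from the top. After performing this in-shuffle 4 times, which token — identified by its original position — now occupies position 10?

Work backwards from position 10, undoing one in-shuffle at a time:
10 ← 5 ← 11 ← 14 ← 7
So the token now at position 10 started at position 7.

7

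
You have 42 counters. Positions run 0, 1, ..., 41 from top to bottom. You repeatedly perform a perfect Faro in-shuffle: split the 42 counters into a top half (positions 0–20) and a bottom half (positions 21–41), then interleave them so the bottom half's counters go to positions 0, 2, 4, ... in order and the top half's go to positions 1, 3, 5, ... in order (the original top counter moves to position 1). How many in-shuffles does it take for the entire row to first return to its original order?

The in-shuffle permutes the 42 positions with cycle lengths [14, 14, 14].
Every counter is home exactly when every cycle has completed a whole number of laps, i.e. after lcm(14) = 14 in-shuffles.

14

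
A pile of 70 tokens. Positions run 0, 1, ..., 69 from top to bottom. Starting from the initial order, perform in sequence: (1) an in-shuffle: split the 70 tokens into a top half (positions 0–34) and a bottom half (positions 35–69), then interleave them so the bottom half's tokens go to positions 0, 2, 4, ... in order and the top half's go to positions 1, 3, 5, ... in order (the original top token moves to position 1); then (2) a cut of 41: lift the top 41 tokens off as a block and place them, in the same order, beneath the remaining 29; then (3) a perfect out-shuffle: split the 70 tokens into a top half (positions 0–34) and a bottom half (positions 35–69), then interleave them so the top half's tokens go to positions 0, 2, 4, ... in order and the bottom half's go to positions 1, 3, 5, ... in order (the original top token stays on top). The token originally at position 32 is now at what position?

48

Track the token from position 32 forward through each operation:
  after op 1 (in-shuffle): 32 → 65
  after op 2 (cut 41): 65 → 24
  after op 3 (out-shuffle): 24 → 48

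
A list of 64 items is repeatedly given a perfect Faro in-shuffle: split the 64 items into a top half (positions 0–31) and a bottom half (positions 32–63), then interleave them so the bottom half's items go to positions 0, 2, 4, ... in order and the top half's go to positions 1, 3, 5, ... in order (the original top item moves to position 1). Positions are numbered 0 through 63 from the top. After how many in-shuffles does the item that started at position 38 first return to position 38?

Follow position 38 under repeated in-shuffles:
38 → 12 → 25 → 51 → 38
It first returns after 4 in-shuffles.

4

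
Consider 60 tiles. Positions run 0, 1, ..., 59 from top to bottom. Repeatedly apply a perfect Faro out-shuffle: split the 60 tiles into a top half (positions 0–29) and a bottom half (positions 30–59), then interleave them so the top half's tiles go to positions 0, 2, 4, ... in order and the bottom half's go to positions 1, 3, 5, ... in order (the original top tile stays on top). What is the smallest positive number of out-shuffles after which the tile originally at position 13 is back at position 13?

Follow position 13 under repeated out-shuffles:
13 → 26 → 52 → 45 → 31 → 3 → 6 → 12 → ... → 13 (length 58)
It first returns after 58 out-shuffles.

58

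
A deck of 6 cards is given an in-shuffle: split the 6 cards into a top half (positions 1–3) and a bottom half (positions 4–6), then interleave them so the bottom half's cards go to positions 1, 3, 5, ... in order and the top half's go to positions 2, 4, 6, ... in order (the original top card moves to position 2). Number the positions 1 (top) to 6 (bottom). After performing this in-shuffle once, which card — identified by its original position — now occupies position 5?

Work backwards from position 5, undoing one in-shuffle at a time:
5 ← 6
So the card now at position 5 started at position 6.

6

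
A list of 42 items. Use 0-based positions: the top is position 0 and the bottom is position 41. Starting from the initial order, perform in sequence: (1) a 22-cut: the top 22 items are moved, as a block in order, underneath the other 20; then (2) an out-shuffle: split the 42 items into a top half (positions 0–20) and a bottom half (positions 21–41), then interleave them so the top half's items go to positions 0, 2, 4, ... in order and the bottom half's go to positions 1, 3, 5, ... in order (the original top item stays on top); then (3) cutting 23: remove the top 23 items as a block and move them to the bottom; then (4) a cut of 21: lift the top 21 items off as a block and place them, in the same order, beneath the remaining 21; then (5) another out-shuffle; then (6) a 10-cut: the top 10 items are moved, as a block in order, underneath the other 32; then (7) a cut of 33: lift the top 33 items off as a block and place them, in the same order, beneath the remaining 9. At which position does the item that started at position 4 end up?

9

Track the item from position 4 forward through each operation:
  after op 1 (cut 22): 4 → 24
  after op 2 (out-shuffle): 24 → 7
  after op 3 (cut 23): 7 → 26
  after op 4 (cut 21): 26 → 5
  after op 5 (out-shuffle): 5 → 10
  after op 6 (cut 10): 10 → 0
  after op 7 (cut 33): 0 → 9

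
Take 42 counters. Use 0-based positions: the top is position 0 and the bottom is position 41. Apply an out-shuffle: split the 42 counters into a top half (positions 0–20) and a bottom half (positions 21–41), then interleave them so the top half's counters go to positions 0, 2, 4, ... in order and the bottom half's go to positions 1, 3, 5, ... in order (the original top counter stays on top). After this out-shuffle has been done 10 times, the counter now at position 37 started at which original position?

4

Work backwards from position 37, undoing one out-shuffle at a time:
37 ← 39 ← 40 ← 20 ← 10 ← 5 ← 23 ← 32 ← 16 ← 8 ← 4
So the counter now at position 37 started at position 4.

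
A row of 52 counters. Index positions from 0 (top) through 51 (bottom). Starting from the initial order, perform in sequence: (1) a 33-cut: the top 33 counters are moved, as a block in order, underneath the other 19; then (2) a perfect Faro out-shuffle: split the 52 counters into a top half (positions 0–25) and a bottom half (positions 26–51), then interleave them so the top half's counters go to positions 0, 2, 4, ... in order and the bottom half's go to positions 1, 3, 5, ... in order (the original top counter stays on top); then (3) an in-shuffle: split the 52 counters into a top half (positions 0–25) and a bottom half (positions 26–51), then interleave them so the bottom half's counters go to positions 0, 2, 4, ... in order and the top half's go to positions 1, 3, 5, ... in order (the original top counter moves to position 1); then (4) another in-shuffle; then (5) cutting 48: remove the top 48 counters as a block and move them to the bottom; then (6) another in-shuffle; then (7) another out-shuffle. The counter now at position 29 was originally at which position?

18

Undo the operations in reverse order, starting from position 29:
  undo op 7 (out-shuffle, from bottom half): 29 ← 40
  undo op 6 (in-shuffle, from bottom half): 40 ← 46
  undo op 5 (cut 48): 46 ← 42
  undo op 4 (in-shuffle, from bottom half): 42 ← 47
  undo op 3 (in-shuffle, from top half): 47 ← 23
  undo op 2 (out-shuffle, from bottom half): 23 ← 37
  undo op 1 (cut 33): 37 ← 18
So the counter at position 29 came from original position 18.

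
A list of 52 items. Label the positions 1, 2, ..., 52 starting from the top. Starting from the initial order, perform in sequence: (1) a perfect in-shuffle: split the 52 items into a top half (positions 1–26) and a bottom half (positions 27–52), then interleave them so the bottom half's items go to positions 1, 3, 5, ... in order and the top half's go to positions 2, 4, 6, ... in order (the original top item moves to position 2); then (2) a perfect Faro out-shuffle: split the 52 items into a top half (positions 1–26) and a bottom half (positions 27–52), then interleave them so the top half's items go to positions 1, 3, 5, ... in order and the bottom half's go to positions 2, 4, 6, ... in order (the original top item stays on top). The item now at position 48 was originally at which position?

25

Undo the operations in reverse order, starting from position 48:
  undo op 2 (out-shuffle, from bottom half): 48 ← 50
  undo op 1 (in-shuffle, from top half): 50 ← 25
So the item at position 48 came from original position 25.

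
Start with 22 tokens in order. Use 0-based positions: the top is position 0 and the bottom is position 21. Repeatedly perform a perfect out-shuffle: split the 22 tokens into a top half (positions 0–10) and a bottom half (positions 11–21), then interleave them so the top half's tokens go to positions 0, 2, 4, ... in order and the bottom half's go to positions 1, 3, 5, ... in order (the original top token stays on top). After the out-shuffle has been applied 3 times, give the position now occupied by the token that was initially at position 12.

12

Track the token's position through each out-shuffle:
12 → 3 → 6 → 12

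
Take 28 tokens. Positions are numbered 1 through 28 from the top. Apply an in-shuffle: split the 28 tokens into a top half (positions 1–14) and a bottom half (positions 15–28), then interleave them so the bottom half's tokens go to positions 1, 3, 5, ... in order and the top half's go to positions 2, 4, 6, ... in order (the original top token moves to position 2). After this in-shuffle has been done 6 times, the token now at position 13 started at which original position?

7

Work backwards from position 13, undoing one in-shuffle at a time:
13 ← 21 ← 25 ← 27 ← 28 ← 14 ← 7
So the token now at position 13 started at position 7.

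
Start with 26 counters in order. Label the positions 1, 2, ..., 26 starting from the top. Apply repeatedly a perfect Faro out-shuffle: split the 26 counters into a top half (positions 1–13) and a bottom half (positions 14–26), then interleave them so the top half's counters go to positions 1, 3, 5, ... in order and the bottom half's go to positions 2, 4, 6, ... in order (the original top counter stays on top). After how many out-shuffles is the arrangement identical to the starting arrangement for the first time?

The out-shuffle permutes the 26 positions with cycle lengths [1, 1, 4, 20].
Every counter is home exactly when every cycle has completed a whole number of laps, i.e. after lcm(1, 4, 20) = 20 out-shuffles.

20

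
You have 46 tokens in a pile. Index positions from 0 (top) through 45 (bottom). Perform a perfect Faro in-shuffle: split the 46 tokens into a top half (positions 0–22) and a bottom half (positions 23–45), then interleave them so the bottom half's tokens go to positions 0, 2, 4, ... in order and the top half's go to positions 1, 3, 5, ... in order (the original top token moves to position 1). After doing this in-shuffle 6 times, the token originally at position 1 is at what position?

33

Track the token's position through each in-shuffle:
1 → 3 → 7 → 15 → 31 → 16 → 33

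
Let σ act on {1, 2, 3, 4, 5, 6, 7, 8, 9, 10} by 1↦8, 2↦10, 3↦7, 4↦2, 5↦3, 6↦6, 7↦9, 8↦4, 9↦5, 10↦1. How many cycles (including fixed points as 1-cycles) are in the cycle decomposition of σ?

3

Cycle decomposition: (1 8 4 2 10) (3 7 9 5) (6).
3 cycles.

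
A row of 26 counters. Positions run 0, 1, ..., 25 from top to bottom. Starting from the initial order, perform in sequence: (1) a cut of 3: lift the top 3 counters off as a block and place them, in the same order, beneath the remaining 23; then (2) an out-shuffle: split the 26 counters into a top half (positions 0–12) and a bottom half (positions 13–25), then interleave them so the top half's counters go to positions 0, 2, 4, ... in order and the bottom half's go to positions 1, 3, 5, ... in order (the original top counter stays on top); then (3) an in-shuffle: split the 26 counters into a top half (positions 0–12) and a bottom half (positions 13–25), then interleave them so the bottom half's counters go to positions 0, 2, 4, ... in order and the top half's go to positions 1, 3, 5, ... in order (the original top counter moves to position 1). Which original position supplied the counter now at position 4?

Undo the operations in reverse order, starting from position 4:
  undo op 3 (in-shuffle, from bottom half): 4 ← 15
  undo op 2 (out-shuffle, from bottom half): 15 ← 20
  undo op 1 (cut 3): 20 ← 23
So the counter at position 4 came from original position 23.

23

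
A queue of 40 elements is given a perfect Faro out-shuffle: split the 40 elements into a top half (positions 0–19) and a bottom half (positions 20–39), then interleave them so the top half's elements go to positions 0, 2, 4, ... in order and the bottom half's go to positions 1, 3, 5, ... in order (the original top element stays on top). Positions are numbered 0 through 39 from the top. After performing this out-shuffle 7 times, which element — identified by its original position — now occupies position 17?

37

Work backwards from position 17, undoing one out-shuffle at a time:
17 ← 28 ← 14 ← 7 ← 23 ← 31 ← 35 ← 37
So the element now at position 17 started at position 37.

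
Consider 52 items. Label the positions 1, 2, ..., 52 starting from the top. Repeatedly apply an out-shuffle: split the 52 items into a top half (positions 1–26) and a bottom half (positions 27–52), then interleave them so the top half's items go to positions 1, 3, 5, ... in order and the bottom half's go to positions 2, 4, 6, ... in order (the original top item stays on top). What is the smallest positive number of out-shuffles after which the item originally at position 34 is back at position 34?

8

Follow position 34 under repeated out-shuffles:
34 → 16 → 31 → 10 → 19 → 37 → 22 → 43 → 34
It first returns after 8 out-shuffles.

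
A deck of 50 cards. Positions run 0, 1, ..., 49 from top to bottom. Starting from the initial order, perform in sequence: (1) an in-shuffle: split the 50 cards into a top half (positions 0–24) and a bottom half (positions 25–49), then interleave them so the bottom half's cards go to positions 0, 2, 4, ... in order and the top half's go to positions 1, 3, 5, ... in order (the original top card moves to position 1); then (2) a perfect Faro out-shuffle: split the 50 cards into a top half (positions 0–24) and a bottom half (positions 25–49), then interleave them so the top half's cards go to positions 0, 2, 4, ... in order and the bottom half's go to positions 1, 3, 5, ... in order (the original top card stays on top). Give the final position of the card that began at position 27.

8

Track the card from position 27 forward through each operation:
  after op 1 (in-shuffle): 27 → 4
  after op 2 (out-shuffle): 4 → 8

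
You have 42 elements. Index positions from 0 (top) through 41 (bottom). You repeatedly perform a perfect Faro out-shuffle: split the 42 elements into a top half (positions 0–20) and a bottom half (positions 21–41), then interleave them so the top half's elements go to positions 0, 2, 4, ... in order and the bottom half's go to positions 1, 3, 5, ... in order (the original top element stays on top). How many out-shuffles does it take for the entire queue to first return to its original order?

20

The out-shuffle permutes the 42 positions with cycle lengths [1, 1, 20, 20].
Every element is home exactly when every cycle has completed a whole number of laps, i.e. after lcm(1, 20) = 20 out-shuffles.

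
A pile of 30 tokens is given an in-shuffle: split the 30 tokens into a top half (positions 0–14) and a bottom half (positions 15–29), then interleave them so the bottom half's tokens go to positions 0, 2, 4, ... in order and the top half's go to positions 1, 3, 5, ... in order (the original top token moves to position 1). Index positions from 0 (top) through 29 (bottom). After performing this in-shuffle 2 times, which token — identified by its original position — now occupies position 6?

Work backwards from position 6, undoing one in-shuffle at a time:
6 ← 18 ← 24
So the token now at position 6 started at position 24.

24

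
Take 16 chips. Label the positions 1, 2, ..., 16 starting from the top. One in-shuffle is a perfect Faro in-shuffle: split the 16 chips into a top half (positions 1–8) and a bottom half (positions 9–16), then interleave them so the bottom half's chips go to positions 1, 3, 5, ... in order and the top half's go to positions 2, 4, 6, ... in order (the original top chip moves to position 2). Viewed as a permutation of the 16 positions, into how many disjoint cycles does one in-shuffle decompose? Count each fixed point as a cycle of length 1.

Trace each unvisited position around until it returns:
(1 2 4 8 16 15 13 9) (3 6 12 7 14 11 5 10)
2 cycles in total.

2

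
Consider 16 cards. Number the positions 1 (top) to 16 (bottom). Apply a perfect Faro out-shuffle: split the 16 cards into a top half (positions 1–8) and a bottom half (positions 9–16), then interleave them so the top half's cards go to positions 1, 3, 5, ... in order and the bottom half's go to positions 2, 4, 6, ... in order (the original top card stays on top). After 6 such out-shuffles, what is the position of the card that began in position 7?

10

Track the card's position through each out-shuffle:
7 → 13 → 10 → 4 → 7 → 13 → 10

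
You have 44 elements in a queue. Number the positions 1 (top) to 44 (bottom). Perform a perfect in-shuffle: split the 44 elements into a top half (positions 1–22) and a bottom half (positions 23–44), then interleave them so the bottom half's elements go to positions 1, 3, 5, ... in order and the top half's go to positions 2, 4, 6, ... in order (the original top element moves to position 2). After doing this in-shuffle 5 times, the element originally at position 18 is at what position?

Track the element's position through each in-shuffle:
18 → 36 → 27 → 9 → 18 → 36

36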